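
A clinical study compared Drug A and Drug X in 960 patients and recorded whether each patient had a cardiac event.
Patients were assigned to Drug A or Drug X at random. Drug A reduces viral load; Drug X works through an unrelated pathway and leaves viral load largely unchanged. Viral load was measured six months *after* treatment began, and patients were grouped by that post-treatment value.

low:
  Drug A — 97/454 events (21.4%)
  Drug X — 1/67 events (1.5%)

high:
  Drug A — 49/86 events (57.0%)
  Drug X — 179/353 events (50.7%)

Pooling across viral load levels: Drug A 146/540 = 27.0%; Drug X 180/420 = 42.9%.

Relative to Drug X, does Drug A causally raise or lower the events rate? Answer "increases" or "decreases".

Viral load is downstream of the drug. One should not condition on a consequence of treatment, so the overall rates are the right comparison.
Pooled: Drug A 27.0% vs Drug X 42.9%; Drug A is lower overall.

decreases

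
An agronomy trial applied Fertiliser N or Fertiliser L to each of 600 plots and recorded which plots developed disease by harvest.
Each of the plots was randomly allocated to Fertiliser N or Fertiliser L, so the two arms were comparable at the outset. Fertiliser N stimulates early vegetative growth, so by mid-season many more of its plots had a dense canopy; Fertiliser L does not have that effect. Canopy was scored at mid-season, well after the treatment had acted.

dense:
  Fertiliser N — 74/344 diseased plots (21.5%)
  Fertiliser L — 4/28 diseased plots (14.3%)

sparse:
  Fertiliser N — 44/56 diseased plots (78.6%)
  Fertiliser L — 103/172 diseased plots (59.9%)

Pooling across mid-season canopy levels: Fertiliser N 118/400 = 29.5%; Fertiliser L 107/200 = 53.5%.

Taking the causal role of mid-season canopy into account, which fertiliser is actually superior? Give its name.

Fertiliser N

Fertiliser L is lower inside every mid-season canopy stratum but Fertiliser N is lower in aggregate. Whether to stratify depends on how mid-season canopy relates to the fertiliser.
Stratifying would compare fertilisers among plots the fertilisers themselves sorted into mid-season canopy groups — a form of selection on an intermediate. The unconditioned pooled rates give the total causal effect.
Pooled: Fertiliser N 29.5% vs Fertiliser L 53.5%; Fertiliser N is lower overall.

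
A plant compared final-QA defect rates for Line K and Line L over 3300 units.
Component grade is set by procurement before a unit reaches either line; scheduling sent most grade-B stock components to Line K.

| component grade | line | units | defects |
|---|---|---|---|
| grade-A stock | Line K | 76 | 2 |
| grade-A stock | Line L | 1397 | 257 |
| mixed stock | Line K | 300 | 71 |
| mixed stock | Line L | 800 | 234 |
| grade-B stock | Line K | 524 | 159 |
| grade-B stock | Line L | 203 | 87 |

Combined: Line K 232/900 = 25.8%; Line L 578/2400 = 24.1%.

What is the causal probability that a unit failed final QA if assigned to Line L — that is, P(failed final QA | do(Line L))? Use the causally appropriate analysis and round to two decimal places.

Component grade is set before the line has any effect — it is not caused by the line — and it independently drives the outcome. That makes it a confounder, so the causal comparison is within component grade levels.
Standardising Line L to the population component grade mix: 0.446·257/1397 + 0.333·234/800 + 0.220·87/203 = 0.274.

0.27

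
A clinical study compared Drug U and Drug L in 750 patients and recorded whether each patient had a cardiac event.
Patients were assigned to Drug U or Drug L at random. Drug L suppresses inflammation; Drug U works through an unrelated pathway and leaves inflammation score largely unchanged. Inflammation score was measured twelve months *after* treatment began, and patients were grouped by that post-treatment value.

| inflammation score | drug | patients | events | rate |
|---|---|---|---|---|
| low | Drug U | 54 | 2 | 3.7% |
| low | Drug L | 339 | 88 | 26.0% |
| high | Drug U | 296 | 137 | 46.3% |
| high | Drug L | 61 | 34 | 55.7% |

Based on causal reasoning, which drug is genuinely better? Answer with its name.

The distribution of inflammation score is itself part of what the drug does — it is an intermediate outcome. Holding it fixed would remove that part of the effect; the total effect is the pooled difference.
Pooled: Drug U 39.7% vs Drug L 30.5%; Drug L is lower overall.

Drug L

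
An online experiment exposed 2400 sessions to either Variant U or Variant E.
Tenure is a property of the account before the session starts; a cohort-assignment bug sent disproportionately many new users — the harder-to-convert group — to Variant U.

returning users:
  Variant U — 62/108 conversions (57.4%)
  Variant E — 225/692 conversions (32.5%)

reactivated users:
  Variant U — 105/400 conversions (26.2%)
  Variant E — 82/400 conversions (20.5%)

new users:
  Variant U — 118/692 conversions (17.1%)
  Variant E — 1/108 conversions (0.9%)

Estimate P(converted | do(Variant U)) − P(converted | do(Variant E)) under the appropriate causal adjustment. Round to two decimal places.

User tenure satisfies the back-door criterion: it is not a descendant of the variant, and it blocks the spurious path from variant to outcome. Adjusting for it (i.e., using the within-user tenure rates) gives the causal effect.
Adjusting over the population distribution of user tenure: 0.333·(0.574−0.325) + 0.333·(0.263−0.205) + 0.333·(0.171−0.009) = +0.156.

+0.16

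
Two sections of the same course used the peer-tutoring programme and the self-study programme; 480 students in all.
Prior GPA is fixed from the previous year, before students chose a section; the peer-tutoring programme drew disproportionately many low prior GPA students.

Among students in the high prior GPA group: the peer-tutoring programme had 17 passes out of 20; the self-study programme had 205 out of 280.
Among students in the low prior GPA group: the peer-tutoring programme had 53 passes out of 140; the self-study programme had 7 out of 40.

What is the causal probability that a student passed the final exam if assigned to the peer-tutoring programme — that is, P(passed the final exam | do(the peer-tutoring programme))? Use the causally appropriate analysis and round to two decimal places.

Nothing the teaching method does changes prior GPA band; the imbalance is an allocation artefact. With prior GPA band also predicting the outcome, the pooled figure is confounded, and the within-stratum comparison is the causal one.
Standardising the peer-tutoring programme to the population prior GPA band mix: 0.625·17/20 + 0.375·53/140 = 0.673.

0.67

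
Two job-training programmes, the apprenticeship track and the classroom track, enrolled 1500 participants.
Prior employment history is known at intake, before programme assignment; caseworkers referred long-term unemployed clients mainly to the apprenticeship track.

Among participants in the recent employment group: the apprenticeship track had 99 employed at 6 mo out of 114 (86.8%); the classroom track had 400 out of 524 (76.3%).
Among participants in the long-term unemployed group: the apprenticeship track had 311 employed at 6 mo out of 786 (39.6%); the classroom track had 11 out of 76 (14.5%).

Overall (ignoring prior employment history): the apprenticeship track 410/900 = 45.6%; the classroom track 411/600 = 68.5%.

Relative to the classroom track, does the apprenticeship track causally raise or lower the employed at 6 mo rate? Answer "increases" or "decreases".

The prior employment history-specific comparison favours the apprenticeship track throughout, but the pooled figures favour the classroom track. The question is whether to condition on prior employment history.
Nothing the programme does changes prior employment history; the imbalance is an allocation artefact. With prior employment history also predicting the outcome, the pooled figure is confounded, and the within-stratum comparison is the causal one.
Within each level — recent employment: 86.8% vs 76.3%; long-term unemployed: 39.6% vs 14.5% — the apprenticeship track is higher every time.

increases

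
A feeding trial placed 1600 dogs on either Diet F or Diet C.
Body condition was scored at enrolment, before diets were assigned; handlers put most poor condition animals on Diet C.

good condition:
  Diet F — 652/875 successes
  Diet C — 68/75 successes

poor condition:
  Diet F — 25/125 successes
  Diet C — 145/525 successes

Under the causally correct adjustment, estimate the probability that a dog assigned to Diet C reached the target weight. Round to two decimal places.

0.65

Within every starting body condition level Diet C has the higher rate, yet pooled Diet F does — Simpson's reversal.
Since starting body condition is a pre-existing factor (not a product of the diet) and it affects the outcome on its own, it is a confounder. The stratified rates, not the pooled rate, identify the causal effect.
Standardising Diet C to the population starting body condition mix: 0.594·68/75 + 0.406·145/525 = 0.651.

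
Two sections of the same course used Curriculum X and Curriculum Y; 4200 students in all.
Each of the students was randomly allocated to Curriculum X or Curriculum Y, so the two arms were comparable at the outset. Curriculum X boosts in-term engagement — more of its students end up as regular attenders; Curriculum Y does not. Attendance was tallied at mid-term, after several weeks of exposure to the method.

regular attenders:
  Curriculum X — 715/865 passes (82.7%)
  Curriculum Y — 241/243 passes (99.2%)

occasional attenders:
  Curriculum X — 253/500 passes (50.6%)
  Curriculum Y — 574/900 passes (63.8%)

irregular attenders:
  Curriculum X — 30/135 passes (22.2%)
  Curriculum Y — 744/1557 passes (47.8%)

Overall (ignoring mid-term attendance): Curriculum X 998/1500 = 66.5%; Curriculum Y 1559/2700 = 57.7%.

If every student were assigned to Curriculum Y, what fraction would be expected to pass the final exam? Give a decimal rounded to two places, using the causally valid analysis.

0.58

Mid-term attendance is downstream of the teaching method. One should not condition on a consequence of treatment, so the overall rates are the right comparison.
So P(outcome | do(Curriculum Y)) is just the pooled rate for Curriculum Y: 1559/2700 = 0.577.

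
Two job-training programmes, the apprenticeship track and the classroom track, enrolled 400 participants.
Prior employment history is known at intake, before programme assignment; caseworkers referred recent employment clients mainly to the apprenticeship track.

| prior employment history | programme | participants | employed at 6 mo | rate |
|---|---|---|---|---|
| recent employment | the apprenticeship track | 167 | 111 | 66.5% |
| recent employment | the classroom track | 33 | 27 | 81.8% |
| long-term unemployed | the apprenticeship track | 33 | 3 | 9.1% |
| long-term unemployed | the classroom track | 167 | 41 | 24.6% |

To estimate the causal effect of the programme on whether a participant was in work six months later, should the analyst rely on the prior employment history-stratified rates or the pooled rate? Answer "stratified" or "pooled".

stratified

The prior employment history-specific comparison favours the classroom track throughout, but the pooled figures favour the apprenticeship track. The question is whether to condition on prior employment history.
Here prior employment history is a common cause — it drives both which programme a case falls under and the outcome. The crude comparison mixes populations; the stratum-specific rates are the causally relevant ones.
Within each level — recent employment: 66.5% vs 81.8%; long-term unemployed: 9.1% vs 24.6% — the classroom track is higher every time.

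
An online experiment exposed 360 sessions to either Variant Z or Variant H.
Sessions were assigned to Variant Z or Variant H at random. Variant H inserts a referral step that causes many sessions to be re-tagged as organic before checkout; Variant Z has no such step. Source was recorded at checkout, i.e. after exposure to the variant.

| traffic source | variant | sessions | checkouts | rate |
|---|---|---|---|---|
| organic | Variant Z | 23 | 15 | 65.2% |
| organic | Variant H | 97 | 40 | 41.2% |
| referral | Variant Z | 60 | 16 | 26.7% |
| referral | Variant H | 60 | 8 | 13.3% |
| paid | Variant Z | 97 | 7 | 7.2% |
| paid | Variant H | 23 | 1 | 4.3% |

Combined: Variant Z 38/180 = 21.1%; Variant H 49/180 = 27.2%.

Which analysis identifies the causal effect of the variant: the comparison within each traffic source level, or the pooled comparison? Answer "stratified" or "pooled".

Variant Z is higher inside every traffic source stratum but Variant H is higher in aggregate. Whether to stratify depends on how traffic source relates to the variant.
Traffic source lies on the pathway variant → traffic source → outcome, so adjusting for it blocks the indirect effect. For the total causal effect of variant, use the unadjusted pooled rates.
Pooled: Variant Z 21.1% vs Variant H 27.2%; Variant H is higher overall.

pooled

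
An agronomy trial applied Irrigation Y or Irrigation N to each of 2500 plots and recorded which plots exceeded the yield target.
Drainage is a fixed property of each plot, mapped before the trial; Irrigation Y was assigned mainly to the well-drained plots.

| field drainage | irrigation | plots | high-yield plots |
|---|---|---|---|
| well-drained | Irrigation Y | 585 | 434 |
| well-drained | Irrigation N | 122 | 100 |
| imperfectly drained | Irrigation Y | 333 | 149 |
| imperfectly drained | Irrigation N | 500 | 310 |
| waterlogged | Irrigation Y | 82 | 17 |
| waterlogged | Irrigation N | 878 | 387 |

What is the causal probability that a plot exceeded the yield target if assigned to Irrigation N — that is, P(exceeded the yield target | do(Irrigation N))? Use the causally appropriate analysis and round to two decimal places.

0.61

The field drainage-specific comparison favours Irrigation N throughout, but the pooled figures favour Irrigation Y. The question is whether to condition on field drainage.
Field drainage differs across irrigations for reasons unrelated to any effect of the irrigation itself, and it separately predicts the outcome — a classic confounder. We must compare within field drainage levels.
Standardising Irrigation N to the population field drainage mix: 0.283·100/122 + 0.333·310/500 + 0.384·387/878 = 0.608.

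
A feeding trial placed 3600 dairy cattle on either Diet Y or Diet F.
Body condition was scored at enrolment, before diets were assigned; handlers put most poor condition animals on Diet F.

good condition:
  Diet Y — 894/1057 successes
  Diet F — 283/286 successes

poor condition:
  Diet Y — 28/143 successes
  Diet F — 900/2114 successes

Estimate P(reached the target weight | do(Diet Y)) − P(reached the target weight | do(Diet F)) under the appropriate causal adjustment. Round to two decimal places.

-0.20

The imbalance in starting body condition arose from how dairy cattle were allocated, not from anything the diet did; and starting body condition independently affects the outcome. The pooled gap is confounded — condition on starting body condition.
Adjusting over the population distribution of starting body condition: 0.373·(0.846−0.990) + 0.627·(0.196−0.426) = -0.198.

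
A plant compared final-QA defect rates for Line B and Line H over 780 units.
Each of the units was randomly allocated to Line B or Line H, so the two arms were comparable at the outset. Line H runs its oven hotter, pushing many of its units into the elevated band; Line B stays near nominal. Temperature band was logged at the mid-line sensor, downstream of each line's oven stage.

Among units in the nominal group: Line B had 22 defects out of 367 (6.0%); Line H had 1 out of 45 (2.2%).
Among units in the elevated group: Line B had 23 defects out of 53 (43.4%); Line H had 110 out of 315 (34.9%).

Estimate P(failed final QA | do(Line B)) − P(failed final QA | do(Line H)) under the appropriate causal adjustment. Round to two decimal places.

-0.20

Stratifying would compare lines among units the lines themselves sorted into in-process temperature band groups — a form of selection on an intermediate. The unconditioned pooled rates give the total causal effect.
The causal difference is the pooled difference: 0.107 − 0.308 = -0.201.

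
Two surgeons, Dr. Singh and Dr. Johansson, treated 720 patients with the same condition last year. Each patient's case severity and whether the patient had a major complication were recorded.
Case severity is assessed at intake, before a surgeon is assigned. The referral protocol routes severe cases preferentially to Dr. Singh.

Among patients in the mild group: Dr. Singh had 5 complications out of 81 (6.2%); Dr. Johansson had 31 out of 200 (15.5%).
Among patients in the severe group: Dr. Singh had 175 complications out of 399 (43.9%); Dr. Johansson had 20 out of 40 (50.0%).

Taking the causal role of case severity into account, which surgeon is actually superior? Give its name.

Dr. Singh

Within every case severity level Dr. Singh has the lower rate, yet pooled Dr. Johansson does — Simpson's reversal.
The imbalance in case severity arose from how patients were allocated, not from anything the surgeon did; and case severity independently affects the outcome. The pooled gap is confounded — condition on case severity.
Within each level — mild: 6.2% vs 15.5%; severe: 43.9% vs 50.0% — Dr. Singh is lower every time.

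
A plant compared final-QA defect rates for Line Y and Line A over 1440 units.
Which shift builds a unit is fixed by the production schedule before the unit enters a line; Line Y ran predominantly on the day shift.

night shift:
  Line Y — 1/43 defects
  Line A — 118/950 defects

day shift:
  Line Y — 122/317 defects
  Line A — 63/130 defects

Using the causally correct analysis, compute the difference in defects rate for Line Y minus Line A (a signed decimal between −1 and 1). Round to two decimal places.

Since shift is a pre-existing factor (not a product of the line) and it affects the outcome on its own, it is a confounder. The stratified rates, not the pooled rate, identify the causal effect.
Adjusting over the population distribution of shift: 0.690·(0.023−0.124) + 0.310·(0.385−0.485) = -0.101.

-0.10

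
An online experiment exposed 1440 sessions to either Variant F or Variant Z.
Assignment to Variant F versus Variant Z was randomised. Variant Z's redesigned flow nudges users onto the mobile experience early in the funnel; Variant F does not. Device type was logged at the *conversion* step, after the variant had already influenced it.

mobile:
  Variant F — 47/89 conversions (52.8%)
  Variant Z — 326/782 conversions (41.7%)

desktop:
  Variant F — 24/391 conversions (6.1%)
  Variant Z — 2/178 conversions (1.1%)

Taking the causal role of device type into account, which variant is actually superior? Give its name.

Because the variant influences device type, device type is a post-treatment mediator, not a confounder. Stratifying on it would bias the estimate; the causal effect is the crude pooled difference.
Pooled: Variant F 14.8% vs Variant Z 34.2%; Variant Z is higher overall.

Variant Z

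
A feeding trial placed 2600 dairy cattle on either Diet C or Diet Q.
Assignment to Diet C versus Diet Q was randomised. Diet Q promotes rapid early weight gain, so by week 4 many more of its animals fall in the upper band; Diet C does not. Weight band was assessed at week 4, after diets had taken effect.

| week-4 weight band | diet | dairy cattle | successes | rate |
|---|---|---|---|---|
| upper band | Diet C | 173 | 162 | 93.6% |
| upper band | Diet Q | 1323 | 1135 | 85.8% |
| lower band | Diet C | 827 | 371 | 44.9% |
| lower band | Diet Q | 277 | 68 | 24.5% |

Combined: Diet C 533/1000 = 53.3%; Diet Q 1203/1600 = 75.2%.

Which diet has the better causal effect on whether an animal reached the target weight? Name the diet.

Diet Q

Stratifying would compare diets among dairy cattle the diets themselves sorted into week-4 weight band groups — a form of selection on an intermediate. The unconditioned pooled rates give the total causal effect.
Pooled: Diet C 53.3% vs Diet Q 75.2%; Diet Q is higher overall.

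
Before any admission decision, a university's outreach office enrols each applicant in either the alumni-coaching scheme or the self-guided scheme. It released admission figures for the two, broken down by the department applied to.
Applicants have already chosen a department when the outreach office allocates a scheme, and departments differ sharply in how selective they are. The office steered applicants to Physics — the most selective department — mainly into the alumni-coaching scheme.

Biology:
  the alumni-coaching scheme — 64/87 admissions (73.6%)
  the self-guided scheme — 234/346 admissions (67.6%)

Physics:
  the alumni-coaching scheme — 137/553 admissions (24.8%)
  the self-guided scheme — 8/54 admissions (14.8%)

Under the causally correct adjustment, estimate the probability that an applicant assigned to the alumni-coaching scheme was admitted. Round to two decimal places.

the alumni-coaching scheme is higher inside every department stratum but the self-guided scheme is higher in aggregate. Whether to stratify depends on how department relates to the outreach scheme.
Nothing the outreach scheme does changes department; the imbalance is an allocation artefact. With department also predicting the outcome, the pooled figure is confounded, and the within-stratum comparison is the causal one.
Standardising the alumni-coaching scheme to the population department mix: 0.416·64/87 + 0.584·137/553 = 0.451.

0.45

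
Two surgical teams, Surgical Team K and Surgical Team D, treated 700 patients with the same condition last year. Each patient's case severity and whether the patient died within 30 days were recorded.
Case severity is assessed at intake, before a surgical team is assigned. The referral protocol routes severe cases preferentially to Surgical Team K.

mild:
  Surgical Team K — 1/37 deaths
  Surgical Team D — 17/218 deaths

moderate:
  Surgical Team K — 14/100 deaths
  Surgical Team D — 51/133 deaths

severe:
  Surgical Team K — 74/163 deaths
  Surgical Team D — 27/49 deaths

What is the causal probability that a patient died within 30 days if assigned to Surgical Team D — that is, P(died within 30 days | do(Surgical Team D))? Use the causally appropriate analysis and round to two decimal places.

Nothing the surgical team does changes case severity; the imbalance is an allocation artefact. With case severity also predicting the outcome, the pooled figure is confounded, and the within-stratum comparison is the causal one.
Standardising Surgical Team D to the population case severity mix: 0.364·17/218 + 0.333·51/133 + 0.303·27/49 = 0.323.

0.32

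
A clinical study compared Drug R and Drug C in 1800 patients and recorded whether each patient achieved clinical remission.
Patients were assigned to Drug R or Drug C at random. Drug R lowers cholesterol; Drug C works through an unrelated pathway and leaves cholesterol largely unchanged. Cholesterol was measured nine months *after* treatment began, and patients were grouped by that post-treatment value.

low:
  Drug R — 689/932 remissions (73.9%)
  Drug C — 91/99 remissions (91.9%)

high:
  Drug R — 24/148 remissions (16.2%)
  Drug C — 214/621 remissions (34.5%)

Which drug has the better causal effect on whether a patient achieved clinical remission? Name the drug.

Cholesterol lies on the pathway drug → cholesterol → outcome, so adjusting for it blocks the indirect effect. For the total causal effect of drug, use the unadjusted pooled rates.
Pooled: Drug R 66.0% vs Drug C 42.4%; Drug R is higher overall.

Drug R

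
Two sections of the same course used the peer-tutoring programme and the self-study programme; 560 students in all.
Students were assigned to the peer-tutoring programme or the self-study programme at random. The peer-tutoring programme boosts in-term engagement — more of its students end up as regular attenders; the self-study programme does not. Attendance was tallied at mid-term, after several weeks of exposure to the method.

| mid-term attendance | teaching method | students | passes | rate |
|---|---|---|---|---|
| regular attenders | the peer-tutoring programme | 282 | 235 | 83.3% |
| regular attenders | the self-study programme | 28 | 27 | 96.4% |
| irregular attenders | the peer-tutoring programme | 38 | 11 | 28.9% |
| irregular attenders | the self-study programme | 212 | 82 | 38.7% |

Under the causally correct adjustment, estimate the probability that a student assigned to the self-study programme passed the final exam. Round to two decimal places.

0.45

The distribution of mid-term attendance is itself part of what the teaching method does — it is an intermediate outcome. Holding it fixed would remove that part of the effect; the total effect is the pooled difference.
So P(outcome | do(the self-study programme)) is just the pooled rate for the self-study programme: 109/240 = 0.454.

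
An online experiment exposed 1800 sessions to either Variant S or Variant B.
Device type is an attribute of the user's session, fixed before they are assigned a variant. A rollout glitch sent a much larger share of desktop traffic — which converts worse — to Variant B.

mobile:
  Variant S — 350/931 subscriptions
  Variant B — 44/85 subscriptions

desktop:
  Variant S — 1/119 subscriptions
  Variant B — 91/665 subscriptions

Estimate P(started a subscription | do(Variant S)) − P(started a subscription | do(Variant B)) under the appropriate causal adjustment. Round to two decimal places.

-0.14

Within every device type level Variant B has the higher rate, yet pooled Variant S does — Simpson's reversal.
Since device type is a pre-existing factor (not a product of the variant) and it affects the outcome on its own, it is a confounder. The stratified rates, not the pooled rate, identify the causal effect.
Adjusting over the population distribution of device type: 0.564·(0.376−0.518) + 0.436·(0.008−0.137) = -0.136.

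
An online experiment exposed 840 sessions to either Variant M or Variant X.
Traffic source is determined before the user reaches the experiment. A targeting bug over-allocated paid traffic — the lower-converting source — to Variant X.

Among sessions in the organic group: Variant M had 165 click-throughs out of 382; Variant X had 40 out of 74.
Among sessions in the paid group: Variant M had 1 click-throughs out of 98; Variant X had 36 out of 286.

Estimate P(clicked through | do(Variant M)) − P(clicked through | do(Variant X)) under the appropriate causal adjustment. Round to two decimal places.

The stratified and pooled comparisons disagree (Variant X wins within each traffic source; Variant M wins overall), so the answer turns on the causal role of traffic source.
Traffic source differs across variants for reasons unrelated to any effect of the variant itself, and it separately predicts the outcome — a classic confounder. We must compare within traffic source levels.
Adjusting over the population distribution of traffic source: 0.543·(0.432−0.541) + 0.457·(0.010−0.126) = -0.112.

-0.11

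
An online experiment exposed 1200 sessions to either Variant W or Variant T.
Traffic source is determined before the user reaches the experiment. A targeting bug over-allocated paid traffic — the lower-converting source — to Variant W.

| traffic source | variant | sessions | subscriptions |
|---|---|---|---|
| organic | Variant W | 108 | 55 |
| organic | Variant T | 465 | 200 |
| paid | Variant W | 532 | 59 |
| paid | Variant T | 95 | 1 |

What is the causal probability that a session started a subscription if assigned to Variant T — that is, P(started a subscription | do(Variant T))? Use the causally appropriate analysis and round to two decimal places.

Here traffic source is a common cause — it drives both which variant a case falls under and the outcome. The crude comparison mixes populations; the stratum-specific rates are the causally relevant ones.
Standardising Variant T to the population traffic source mix: 0.477·200/465 + 0.522·1/95 = 0.211.

0.21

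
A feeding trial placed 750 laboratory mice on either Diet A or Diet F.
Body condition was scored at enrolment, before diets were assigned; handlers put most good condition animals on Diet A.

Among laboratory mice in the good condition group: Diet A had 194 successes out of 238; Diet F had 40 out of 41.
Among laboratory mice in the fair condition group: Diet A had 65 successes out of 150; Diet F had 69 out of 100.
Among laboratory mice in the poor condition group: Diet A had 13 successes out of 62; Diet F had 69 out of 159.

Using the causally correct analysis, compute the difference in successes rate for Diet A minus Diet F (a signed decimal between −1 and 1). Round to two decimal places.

Starting body condition differs across diets for reasons unrelated to any effect of the diet itself, and it separately predicts the outcome — a classic confounder. We must compare within starting body condition levels.
Adjusting over the population distribution of starting body condition: 0.372·(0.815−0.976) + 0.333·(0.433−0.690) + 0.295·(0.210−0.434) = -0.211.

-0.21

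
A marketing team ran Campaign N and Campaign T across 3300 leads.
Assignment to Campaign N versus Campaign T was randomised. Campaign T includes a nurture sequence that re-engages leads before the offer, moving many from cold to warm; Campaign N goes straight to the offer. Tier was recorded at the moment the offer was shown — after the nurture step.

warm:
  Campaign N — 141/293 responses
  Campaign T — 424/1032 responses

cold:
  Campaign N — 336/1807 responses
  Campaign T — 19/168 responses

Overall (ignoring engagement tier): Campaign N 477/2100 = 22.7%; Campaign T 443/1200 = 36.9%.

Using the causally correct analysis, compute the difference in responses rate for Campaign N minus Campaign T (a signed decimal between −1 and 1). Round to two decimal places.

-0.14

Engagement tier is recorded after the campaign and is itself shifted by it — it sits on the causal path from campaign to outcome. Conditioning on a mediator would strip out part of the effect we want; the pooled comparison gives the total causal effect.
The causal difference is the pooled difference: 0.227 − 0.369 = -0.142.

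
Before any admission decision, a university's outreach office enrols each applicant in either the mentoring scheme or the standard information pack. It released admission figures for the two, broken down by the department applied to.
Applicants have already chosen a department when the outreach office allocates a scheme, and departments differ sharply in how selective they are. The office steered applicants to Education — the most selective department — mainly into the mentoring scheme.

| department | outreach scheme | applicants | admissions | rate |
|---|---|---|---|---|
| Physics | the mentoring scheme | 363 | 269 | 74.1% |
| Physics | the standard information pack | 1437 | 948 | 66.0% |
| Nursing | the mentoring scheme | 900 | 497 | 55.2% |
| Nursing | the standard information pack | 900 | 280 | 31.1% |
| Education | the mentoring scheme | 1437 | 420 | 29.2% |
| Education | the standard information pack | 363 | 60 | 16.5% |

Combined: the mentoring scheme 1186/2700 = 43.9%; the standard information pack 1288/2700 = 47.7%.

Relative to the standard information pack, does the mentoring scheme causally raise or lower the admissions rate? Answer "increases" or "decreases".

increases

Department differs across outreach schemes for reasons unrelated to any effect of the outreach scheme itself, and it separately predicts the outcome — a classic confounder. We must compare within department levels.
Within each level — Physics: 74.1% vs 66.0%; Nursing: 55.2% vs 31.1%; Education: 29.2% vs 16.5% — the mentoring scheme is higher every time.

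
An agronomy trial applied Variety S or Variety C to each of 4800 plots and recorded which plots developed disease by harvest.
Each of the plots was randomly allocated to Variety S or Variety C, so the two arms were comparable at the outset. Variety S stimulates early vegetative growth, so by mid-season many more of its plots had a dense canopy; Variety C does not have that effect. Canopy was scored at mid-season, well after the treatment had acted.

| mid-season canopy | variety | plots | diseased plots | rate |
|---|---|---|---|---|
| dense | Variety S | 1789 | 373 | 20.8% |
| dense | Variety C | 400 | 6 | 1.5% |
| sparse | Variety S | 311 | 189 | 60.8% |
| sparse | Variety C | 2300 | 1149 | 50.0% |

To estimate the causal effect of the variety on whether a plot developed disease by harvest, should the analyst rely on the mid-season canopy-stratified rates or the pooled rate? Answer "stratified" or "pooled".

The mid-season canopy-specific comparison favours Variety C throughout, but the pooled figures favour Variety S. The question is whether to condition on mid-season canopy.
Because the variety influences mid-season canopy, mid-season canopy is a post-treatment mediator, not a confounder. Stratifying on it would bias the estimate; the causal effect is the crude pooled difference.
Pooled: Variety S 26.8% vs Variety C 42.8%; Variety S is lower overall.

pooled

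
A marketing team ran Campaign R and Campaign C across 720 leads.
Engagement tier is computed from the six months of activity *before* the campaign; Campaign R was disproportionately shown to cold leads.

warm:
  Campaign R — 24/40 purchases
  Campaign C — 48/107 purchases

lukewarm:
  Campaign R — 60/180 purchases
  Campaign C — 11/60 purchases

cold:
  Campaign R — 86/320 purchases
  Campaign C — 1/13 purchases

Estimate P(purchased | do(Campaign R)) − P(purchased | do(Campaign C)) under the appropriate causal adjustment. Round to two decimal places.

+0.17

Campaign R is higher inside every engagement tier stratum but Campaign C is higher in aggregate. Whether to stratify depends on how engagement tier relates to the campaign.
Here engagement tier is a common cause — it drives both which campaign a case falls under and the outcome. The crude comparison mixes populations; the stratum-specific rates are the causally relevant ones.
Adjusting over the population distribution of engagement tier: 0.204·(0.600−0.449) + 0.333·(0.333−0.183) + 0.463·(0.269−0.077) = +0.170.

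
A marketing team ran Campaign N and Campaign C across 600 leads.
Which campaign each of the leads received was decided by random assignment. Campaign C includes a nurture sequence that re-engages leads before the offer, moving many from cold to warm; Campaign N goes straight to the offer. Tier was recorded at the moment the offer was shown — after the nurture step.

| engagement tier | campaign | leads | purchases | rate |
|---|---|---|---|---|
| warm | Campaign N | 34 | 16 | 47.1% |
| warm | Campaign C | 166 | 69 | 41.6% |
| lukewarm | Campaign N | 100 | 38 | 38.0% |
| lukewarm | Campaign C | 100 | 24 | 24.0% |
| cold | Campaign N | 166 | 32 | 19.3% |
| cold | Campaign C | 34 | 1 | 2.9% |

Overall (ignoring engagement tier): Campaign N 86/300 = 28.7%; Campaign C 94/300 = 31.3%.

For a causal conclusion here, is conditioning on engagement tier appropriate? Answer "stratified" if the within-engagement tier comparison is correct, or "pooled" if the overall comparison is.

pooled

Engagement tier lies on the pathway campaign → engagement tier → outcome, so adjusting for it blocks the indirect effect. For the total causal effect of campaign, use the unadjusted pooled rates.
Pooled: Campaign N 28.7% vs Campaign C 31.3%; Campaign C is higher overall.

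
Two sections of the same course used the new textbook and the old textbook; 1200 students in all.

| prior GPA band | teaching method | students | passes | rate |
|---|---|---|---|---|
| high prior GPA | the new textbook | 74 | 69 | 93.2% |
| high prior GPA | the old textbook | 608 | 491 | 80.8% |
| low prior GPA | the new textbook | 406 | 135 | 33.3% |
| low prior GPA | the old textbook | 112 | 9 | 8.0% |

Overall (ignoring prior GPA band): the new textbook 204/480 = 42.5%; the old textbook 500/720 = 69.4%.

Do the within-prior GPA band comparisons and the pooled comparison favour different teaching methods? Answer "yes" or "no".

yes

Within each prior GPA band level (high prior GPA 93.2% vs 80.8%; low prior GPA 33.3% vs 8.0%), the new textbook has the higher rate every time. Pooled: 42.5% vs 69.4% — the old textbook has the higher rate overall. The two comparisons disagree.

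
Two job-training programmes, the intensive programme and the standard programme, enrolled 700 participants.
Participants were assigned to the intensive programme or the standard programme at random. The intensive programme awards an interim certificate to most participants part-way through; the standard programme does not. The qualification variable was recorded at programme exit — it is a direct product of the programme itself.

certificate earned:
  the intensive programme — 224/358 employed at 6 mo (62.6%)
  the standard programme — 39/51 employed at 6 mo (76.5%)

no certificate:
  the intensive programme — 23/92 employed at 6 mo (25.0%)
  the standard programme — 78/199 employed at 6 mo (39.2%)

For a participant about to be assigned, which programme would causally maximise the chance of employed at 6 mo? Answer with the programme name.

the intensive programme

The qualification attained during the programme-specific comparison favours the standard programme throughout, but the pooled figures favour the intensive programme. The question is whether to condition on qualification attained during the programme.
Qualification attained during the programme lies on the pathway programme → qualification attained during the programme → outcome, so adjusting for it blocks the indirect effect. For the total causal effect of programme, use the unadjusted pooled rates.
Pooled: the intensive programme 54.9% vs the standard programme 46.8%; the intensive programme is higher overall.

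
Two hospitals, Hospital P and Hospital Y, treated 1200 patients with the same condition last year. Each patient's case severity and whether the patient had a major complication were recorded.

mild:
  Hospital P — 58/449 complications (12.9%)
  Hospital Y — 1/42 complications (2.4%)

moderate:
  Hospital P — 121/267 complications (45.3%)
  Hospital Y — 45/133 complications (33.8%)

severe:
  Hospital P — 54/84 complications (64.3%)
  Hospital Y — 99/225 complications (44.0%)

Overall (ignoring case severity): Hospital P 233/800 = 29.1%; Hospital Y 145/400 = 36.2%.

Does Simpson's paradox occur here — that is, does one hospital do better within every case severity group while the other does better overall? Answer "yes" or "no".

yes

Within each case severity level (mild 12.9% vs 2.4%; moderate 45.3% vs 33.8%; severe 64.3% vs 44.0%), Hospital Y has the lower rate every time. Pooled: 29.1% vs 36.2% — Hospital P has the lower rate overall. The two comparisons disagree.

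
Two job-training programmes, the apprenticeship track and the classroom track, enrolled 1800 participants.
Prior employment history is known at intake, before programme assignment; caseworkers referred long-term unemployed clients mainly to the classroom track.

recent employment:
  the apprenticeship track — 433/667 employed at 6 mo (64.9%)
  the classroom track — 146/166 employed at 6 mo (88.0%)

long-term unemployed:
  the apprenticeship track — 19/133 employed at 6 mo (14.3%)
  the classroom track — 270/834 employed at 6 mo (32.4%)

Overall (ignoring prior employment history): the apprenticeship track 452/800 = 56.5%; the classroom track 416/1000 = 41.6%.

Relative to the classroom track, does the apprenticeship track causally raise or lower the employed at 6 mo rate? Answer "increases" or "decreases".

decreases

Nothing the programme does changes prior employment history; the imbalance is an allocation artefact. With prior employment history also predicting the outcome, the pooled figure is confounded, and the within-stratum comparison is the causal one.
Within each level — recent employment: 64.9% vs 88.0%; long-term unemployed: 14.3% vs 32.4% — the classroom track is higher every time.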